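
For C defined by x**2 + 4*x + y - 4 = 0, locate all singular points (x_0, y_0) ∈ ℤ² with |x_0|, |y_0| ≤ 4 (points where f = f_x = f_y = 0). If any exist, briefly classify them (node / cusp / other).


No singular points in the scanned grid; C is smooth there.

Compute partial derivatives:
  f_x = 2*x + 4.
  f_y = 1.
f_y = 1 is a nonzero constant, so f_y never vanishes: no point (x, y) can satisfy f = f_x = f_y = 0. In particular no (x, y) ∈ {−4, ..., 4}² is singular; the curve is smooth.


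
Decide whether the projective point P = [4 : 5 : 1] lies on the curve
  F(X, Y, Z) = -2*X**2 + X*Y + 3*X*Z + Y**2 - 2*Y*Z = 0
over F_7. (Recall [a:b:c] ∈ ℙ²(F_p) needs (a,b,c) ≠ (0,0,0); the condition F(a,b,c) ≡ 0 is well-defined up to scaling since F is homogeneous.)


F(4,5,1) ≡ 1 (mod 7); P is NOT on the curve.

Evaluate F(4, 5, 1) term-by-term (mod 7).
  -2*X**2 ↦ -2·16·1·1 = -32
  X*Y ↦ 1·4·5·1 = 20
  3*X*Z ↦ 3·4·1·1 = 12
  Y**2 ↦ 1·1·25·1 = 25
  -2*Y*Z ↦ -2·1·5·1 = -10
Sum: F(4, 5, 1) = (-32) + (20) + (12) + (25) + (-10) = 15.
Reducing mod 7: 15 ≡ 1 (mod 7).
Since F(a, b, c) ≡ 1 ≠ 0 (mod 7), P does NOT lie on the curve.


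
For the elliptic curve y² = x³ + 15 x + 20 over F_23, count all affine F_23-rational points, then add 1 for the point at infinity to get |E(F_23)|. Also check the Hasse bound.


Affine points = {(1, 6), (1, 17), (2, 9), (2, 14), (3, 0), (4, 11), (4, 12), (5, 6), (5, 17), (6, 2), (6, 21), (7, 10), (7, 13), (8, 10), (8, 13), (15, 3), (15, 20), (16, 3), (16, 20), (17, 6), (17, 17), (18, 2), (18, 21), (22, 2), (22, 21)}; affine count = 25; |E(F_23)| = 26.

Discriminant check: Δ ∝ 4a³ + 27b² = 4·15³ + 27·20² = 4·3375 + 27·400 ≡ 12 (mod 23). Nonzero ⇒ E is nonsingular.
For each x ∈ F_23, compute rhs = x³ + 15·x + 20 mod 23, then count y ∈ F_23 with y² ≡ rhs.
  x = 0: rhs = 20, matching y values: none (0 points).
  x = 1: rhs = 13, matching y values: 6, 17 (2 points).
  x = 2: rhs = 12, matching y values: 9, 14 (2 points).
  x = 3: rhs = 0, matching y values: 0 (1 points).
  x = 4: rhs = 6, matching y values: 11, 12 (2 points).
  x = 5: rhs = 13, matching y values: 6, 17 (2 points).
  x = 6: rhs = 4, matching y values: 2, 21 (2 points).
  x = 7: rhs = 8, matching y values: 10, 13 (2 points).
  x = 8: rhs = 8, matching y values: 10, 13 (2 points).
  x = 9: rhs = 10, matching y values: none (0 points).
  x = 10: rhs = 20, matching y values: none (0 points).
  x = 11: rhs = 21, matching y values: none (0 points).
  x = 12: rhs = 19, matching y values: none (0 points).
  x = 13: rhs = 20, matching y values: none (0 points).
  x = 14: rhs = 7, matching y values: none (0 points).
  x = 15: rhs = 9, matching y values: 3, 20 (2 points).
  x = 16: rhs = 9, matching y values: 3, 20 (2 points).
  x = 17: rhs = 13, matching y values: 6, 17 (2 points).
  x = 18: rhs = 4, matching y values: 2, 21 (2 points).
  x = 19: rhs = 11, matching y values: none (0 points).
  x = 20: rhs = 17, matching y values: none (0 points).
  x = 21: rhs = 5, matching y values: none (0 points).
  x = 22: rhs = 4, matching y values: 2, 21 (2 points).
Total affine count: 25.
Full point count |E(F_23)| = 25 + 1 = 26.
Hasse bound: |26 − (23+1)| = |2| = 2 ≤ 2√23 ≈ 9.5917 ✓.


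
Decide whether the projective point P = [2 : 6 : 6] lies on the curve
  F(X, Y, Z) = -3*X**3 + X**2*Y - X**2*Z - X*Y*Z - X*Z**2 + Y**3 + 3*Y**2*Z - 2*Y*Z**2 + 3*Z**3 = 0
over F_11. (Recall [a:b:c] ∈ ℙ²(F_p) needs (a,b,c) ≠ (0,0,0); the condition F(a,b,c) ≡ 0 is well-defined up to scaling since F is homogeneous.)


F(2,6,6) ≡ 10 (mod 11); P is NOT on the curve.

Evaluate F(2, 6, 6) term-by-term (mod 11).
  -3*X**3 ↦ -3·8·1·1 = -24
  X**2*Y ↦ 1·4·6·1 = 24
  -X**2*Z ↦ -1·4·1·6 = -24
  -X*Y*Z ↦ -1·2·6·6 = -72
  -X*Z**2 ↦ -1·2·1·36 = -72
  Y**3 ↦ 1·1·216·1 = 216
  3*Y**2*Z ↦ 3·1·36·6 = 648
  -2*Y*Z**2 ↦ -2·1·6·36 = -432
  3*Z**3 ↦ 3·1·1·216 = 648
Sum: F(2, 6, 6) = (-24) + (24) + (-24) + (-72) + (-72) + (216) + (648) + (-432) + (648) = 912.
Reducing mod 11: 912 ≡ 10 (mod 11).
Since F(a, b, c) ≡ 10 ≠ 0 (mod 11), P does NOT lie on the curve.


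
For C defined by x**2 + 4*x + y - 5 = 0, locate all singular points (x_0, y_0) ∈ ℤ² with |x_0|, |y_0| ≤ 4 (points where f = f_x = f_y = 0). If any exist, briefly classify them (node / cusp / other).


No singular points in the scanned grid; C is smooth there.

Compute partial derivatives:
  f_x = 2*x + 4.
  f_y = 1.
f_y = 1 is a nonzero constant, so f_y never vanishes: no point (x, y) can satisfy f = f_x = f_y = 0. In particular no (x, y) ∈ {−4, ..., 4}² is singular; the curve is smooth.


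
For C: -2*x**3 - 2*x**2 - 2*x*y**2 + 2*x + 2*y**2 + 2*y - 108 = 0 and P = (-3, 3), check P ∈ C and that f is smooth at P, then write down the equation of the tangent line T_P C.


Tangent line at P: -58*x + 50*y - 324 = 0.

Step 1: f(-3, 3) = 0, so P lies on C.
Step 2: partial derivatives
  f_x(x, y) = -6*x**2 - 4*x - 2*y**2 + 2, f_y(x, y) = -4*x*y + 4*y + 2.
  f_x(P) = -58, f_y(P) = 50 (gradient nonzero, so P is smooth).
Step 3: tangent line at P: -58·(x − -3) + 50·(y − 3) = 0.
Expanding: -58*x + 50*y - 324 = 0.


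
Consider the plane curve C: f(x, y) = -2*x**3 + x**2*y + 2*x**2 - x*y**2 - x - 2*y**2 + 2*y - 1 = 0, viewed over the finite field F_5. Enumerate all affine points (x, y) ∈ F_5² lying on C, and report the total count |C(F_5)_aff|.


Affine F_5-points: {(0, 2), (0, 4), (1, 3), (2, 2), (3, 0), (4, 4)}; count = 6.

For each of the 25 pairs (x, y) ∈ F_5², evaluate f(x, y) mod 5. Record the zeros.
  x = 0: [0↦4, 1↦4, 2↦0, 3↦2, 4↦0]  zeros at y ∈ {2, 4}
  x = 1: [0↦3, 1↦3, 2↦2, 3↦0, 4↦2]  zeros at y ∈ {3}
  x = 2: [0↦4, 1↦1, 2↦0, 3↦1, 4↦4]  zeros at y ∈ {2}
  x = 3: [0↦0, 1↦1, 2↦2, 3↦3, 4↦4]  zeros at y ∈ {0}
  x = 4: [0↦4, 1↦1, 2↦1, 3↦4, 4↦0]  zeros at y ∈ {4}
Collecting zeros: affine points = {(0, 2), (0, 4), (1, 3), (2, 2), (3, 0), (4, 4)}.
Total count |C(F_5)_aff| = 6.


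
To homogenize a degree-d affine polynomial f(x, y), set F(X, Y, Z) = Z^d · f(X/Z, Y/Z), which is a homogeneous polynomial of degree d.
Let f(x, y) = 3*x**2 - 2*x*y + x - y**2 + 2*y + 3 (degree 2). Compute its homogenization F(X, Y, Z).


F(X, Y, Z) = 3*X**2 - 2*X*Y + X*Z - Y**2 + 2*Y*Z + 3*Z**2

deg(f) = 2.
Substitute x = X/Z, y = Y/Z into f, then multiply by Z^2.
  monomial 3·x^2·y^0 ↦ 3·X^2·Y^0·Z^0.
  monomial -2·x^1·y^1 ↦ -2·X^1·Y^1·Z^0.
  monomial 1·x^1·y^0 ↦ 1·X^1·Y^0·Z^1.
  monomial -1·x^0·y^2 ↦ -1·X^0·Y^2·Z^0.
  monomial 2·x^0·y^1 ↦ 2·X^0·Y^1·Z^1.
  monomial 3·x^0·y^0 ↦ 3·X^0·Y^0·Z^2.
Collecting: F(X, Y, Z) = 3*X**2 - 2*X*Y + X*Z - Y**2 + 2*Y*Z + 3*Z**2.


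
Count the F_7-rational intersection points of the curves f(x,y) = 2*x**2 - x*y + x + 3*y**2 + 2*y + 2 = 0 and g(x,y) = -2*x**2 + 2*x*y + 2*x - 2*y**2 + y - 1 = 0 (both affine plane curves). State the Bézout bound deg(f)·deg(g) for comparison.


Common zeros: ∅; count = 0; Bézout bound = 4.

deg(f) = 2, deg(g) = 2, so Bézout bound = 4.
Scan x ∈ F_7. For each x, list the y ∈ F_7 with f(x, y) ≡ 0 and those with g(x, y) ≡ 0 (mod 7); the common zeros in that column are the intersection.
  x = 0: f ≡ 0 at y ∈ {1, 3}; g ≡ 0 at y ∈ {2}; common: ∅.
  x = 1: f ≡ 0 at y ∈ {3, 6}; g ≡ 0 at y ∈ {1, 4}; common: ∅.
  x = 2: f ≡ 0 at y ∈ ∅; g ≡ 0 at y ∈ ∅; common: ∅.
  x = 3: f ≡ 0 at y ∈ ∅; g ≡ 0 at y ∈ {2, 5}; common: ∅.
  x = 4: f ≡ 0 at y ∈ ∅; g ≡ 0 at y ∈ {4}; common: ∅.
  x = 5: f ≡ 0 at y ∈ {2, 6}; g ≡ 0 at y ∈ ∅; common: ∅.
  x = 6: f ≡ 0 at y ∈ {2, 4}; g ≡ 0 at y ∈ ∅; common: ∅.
Collecting: common zeros = ∅, so the count is 0.
Comparison with the Bézout bound: 0 ≤ 4 = deg(f)·deg(g), as expected for curves with no common component (the affine F_7-count falls short of the bound because intersections may lie at infinity, over extension fields, or carry multiplicity).


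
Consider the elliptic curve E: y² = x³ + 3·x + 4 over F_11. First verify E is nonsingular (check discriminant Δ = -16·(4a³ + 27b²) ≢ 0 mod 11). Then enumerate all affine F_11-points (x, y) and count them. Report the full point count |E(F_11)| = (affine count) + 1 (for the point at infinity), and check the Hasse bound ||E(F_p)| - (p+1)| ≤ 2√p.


Affine points = {(0, 2), (0, 9), (4, 5), (4, 6), (5, 1), (5, 10), (7, 4), (7, 7), (8, 1), (8, 10), (9, 1), (9, 10), (10, 0)}; affine count = 13; |E(F_11)| = 14.

Discriminant check: Δ ∝ 4a³ + 27b² = 4·3³ + 27·4² = 4·27 + 27·16 ≡ 1 (mod 11). Nonzero ⇒ E is nonsingular.
For each x ∈ F_11, compute rhs = x³ + 3·x + 4 mod 11, then count y ∈ F_11 with y² ≡ rhs.
  x = 0: rhs = 4, matching y values: 2, 9 (2 points).
  x = 1: rhs = 8, matching y values: none (0 points).
  x = 2: rhs = 7, matching y values: none (0 points).
  x = 3: rhs = 7, matching y values: none (0 points).
  x = 4: rhs = 3, matching y values: 5, 6 (2 points).
  x = 5: rhs = 1, matching y values: 1, 10 (2 points).
  x = 6: rhs = 7, matching y values: none (0 points).
  x = 7: rhs = 5, matching y values: 4, 7 (2 points).
  x = 8: rhs = 1, matching y values: 1, 10 (2 points).
  x = 9: rhs = 1, matching y values: 1, 10 (2 points).
  x = 10: rhs = 0, matching y values: 0 (1 points).
Total affine count: 13.
Full point count |E(F_11)| = 13 + 1 = 14.
Hasse bound: |14 − (11+1)| = |2| = 2 ≤ 2√11 ≈ 6.6332 ✓.


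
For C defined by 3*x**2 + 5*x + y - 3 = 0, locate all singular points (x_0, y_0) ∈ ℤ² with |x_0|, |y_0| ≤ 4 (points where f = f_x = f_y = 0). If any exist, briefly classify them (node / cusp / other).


No singular points in the scanned grid; C is smooth there.

Compute partial derivatives:
  f_x = 6*x + 5.
  f_y = 1.
f_y = 1 is a nonzero constant, so f_y never vanishes: no point (x, y) can satisfy f = f_x = f_y = 0. In particular no (x, y) ∈ {−4, ..., 4}² is singular; the curve is smooth.


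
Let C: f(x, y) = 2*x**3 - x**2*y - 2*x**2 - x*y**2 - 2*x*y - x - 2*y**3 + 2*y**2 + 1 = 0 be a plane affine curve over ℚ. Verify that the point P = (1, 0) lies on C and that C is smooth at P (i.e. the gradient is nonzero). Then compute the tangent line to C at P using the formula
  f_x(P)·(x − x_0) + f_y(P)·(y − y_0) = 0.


Tangent line at P: x - 3*y - 1 = 0.

Step 1: f(1, 0) = 0, so P lies on C.
Step 2: partial derivatives
  f_x(x, y) = 6*x**2 - 2*x*y - 4*x - y**2 - 2*y - 1, f_y(x, y) = -x**2 - 2*x*y - 2*x - 6*y**2 + 4*y.
  f_x(P) = 1, f_y(P) = -3 (gradient nonzero, so P is smooth).
Step 3: tangent line at P: 1·(x − 1) + -3·(y − 0) = 0.
Expanding: x - 3*y - 1 = 0.


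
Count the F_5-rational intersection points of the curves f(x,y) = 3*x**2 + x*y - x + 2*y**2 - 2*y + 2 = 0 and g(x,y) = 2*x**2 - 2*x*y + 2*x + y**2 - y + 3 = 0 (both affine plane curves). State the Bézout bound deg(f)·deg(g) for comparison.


Common zeros: {(1, 1), (1, 2), (4, 1), (4, 3)}; count = 4; Bézout bound = 4.

deg(f) = 2, deg(g) = 2, so Bézout bound = 4.
Scan x ∈ F_5. For each x, list the y ∈ F_5 with f(x, y) ≡ 0 and those with g(x, y) ≡ 0 (mod 5); the common zeros in that column are the intersection.
  x = 0: f ≡ 0 at y ∈ ∅; g ≡ 0 at y ∈ {2, 4}; common: ∅.
  x = 1: f ≡ 0 at y ∈ {1, 2}; g ≡ 0 at y ∈ {1, 2}; common: {1, 2}.
  x = 2: f ≡ 0 at y ∈ {2, 3}; g ≡ 0 at y ∈ {0}; common: ∅.
  x = 3: f ≡ 0 at y ∈ ∅; g ≡ 0 at y ∈ {3, 4}; common: ∅.
  x = 4: f ≡ 0 at y ∈ {1, 3}; g ≡ 0 at y ∈ {1, 3}; common: {1, 3}.
Collecting: common zeros = {(1, 1), (1, 2), (4, 1), (4, 3)}, so the count is 4.
Comparison with the Bézout bound: 4 ≤ 4 = deg(f)·deg(g), as expected for curves with no common component (the bound is attained).


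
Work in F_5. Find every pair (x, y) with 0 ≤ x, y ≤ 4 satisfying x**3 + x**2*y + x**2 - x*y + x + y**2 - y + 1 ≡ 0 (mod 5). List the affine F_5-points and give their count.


Affine F_5-points: {(1, 3), (2, 0), (2, 4), (3, 0), (4, 0), (4, 4)}; count = 6.

For each of the 25 pairs (x, y) ∈ F_5², evaluate f(x, y) mod 5. Record the zeros.
  x = 0: [0↦1, 1↦1, 2↦3, 3↦2, 4↦3]  zeros at y ∈ ∅
  x = 1: [0↦4, 1↦4, 2↦1, 3↦0, 4↦1]  zeros at y ∈ {3}
  x = 2: [0↦0, 1↦2, 2↦1, 3↦2, 4↦0]  zeros at y ∈ {0, 4}
  x = 3: [0↦0, 1↦1, 2↦4, 3↦4, 4↦1]  zeros at y ∈ {0}
  x = 4: [0↦0, 1↦2, 2↦1, 3↦2, 4↦0]  zeros at y ∈ {0, 4}
Collecting zeros: affine points = {(1, 3), (2, 0), (2, 4), (3, 0), (4, 0), (4, 4)}.
Total count |C(F_5)_aff| = 6.


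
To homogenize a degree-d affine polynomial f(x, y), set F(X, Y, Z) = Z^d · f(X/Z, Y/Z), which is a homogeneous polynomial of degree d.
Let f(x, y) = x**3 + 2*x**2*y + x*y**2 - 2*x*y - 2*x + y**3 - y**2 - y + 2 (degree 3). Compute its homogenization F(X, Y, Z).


F(X, Y, Z) = X**3 + 2*X**2*Y + X*Y**2 - 2*X*Y*Z - 2*X*Z**2 + Y**3 - Y**2*Z - Y*Z**2 + 2*Z**3

deg(f) = 3.
Substitute x = X/Z, y = Y/Z into f, then multiply by Z^3.
  monomial 1·x^3·y^0 ↦ 1·X^3·Y^0·Z^0.
  monomial 2·x^2·y^1 ↦ 2·X^2·Y^1·Z^0.
  monomial 1·x^1·y^2 ↦ 1·X^1·Y^2·Z^0.
  monomial -2·x^1·y^1 ↦ -2·X^1·Y^1·Z^1.
  monomial -2·x^1·y^0 ↦ -2·X^1·Y^0·Z^2.
  monomial 1·x^0·y^3 ↦ 1·X^0·Y^3·Z^0.
  monomial -1·x^0·y^2 ↦ -1·X^0·Y^2·Z^1.
  monomial -1·x^0·y^1 ↦ -1·X^0·Y^1·Z^2.
  monomial 2·x^0·y^0 ↦ 2·X^0·Y^0·Z^3.
Collecting: F(X, Y, Z) = X**3 + 2*X**2*Y + X*Y**2 - 2*X*Y*Z - 2*X*Z**2 + Y**3 - Y**2*Z - Y*Z**2 + 2*Z**3.


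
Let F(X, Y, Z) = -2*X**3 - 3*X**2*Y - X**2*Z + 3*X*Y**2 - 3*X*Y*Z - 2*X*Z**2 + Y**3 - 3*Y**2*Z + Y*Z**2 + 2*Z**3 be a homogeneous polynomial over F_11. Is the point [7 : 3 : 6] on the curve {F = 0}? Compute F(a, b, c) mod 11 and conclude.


F(7,3,6) ≡ 7 (mod 11); P is NOT on the curve.

Evaluate F(7, 3, 6) term-by-term (mod 11).
  -2*X**3 ↦ -2·343·1·1 = -686
  -3*X**2*Y ↦ -3·49·3·1 = -441
  -X**2*Z ↦ -1·49·1·6 = -294
  3*X*Y**2 ↦ 3·7·9·1 = 189
  -3*X*Y*Z ↦ -3·7·3·6 = -378
  -2*X*Z**2 ↦ -2·7·1·36 = -504
  Y**3 ↦ 1·1·27·1 = 27
  -3*Y**2*Z ↦ -3·1·9·6 = -162
  Y*Z**2 ↦ 1·1·3·36 = 108
  2*Z**3 ↦ 2·1·1·216 = 432
Sum: F(7, 3, 6) = (-686) + (-441) + (-294) + (189) + (-378) + (-504) + (27) + (-162) + (108) + (432) = -1709.
Reducing mod 11: -1709 ≡ 7 (mod 11).
Since F(a, b, c) ≡ 7 ≠ 0 (mod 11), P does NOT lie on the curve.


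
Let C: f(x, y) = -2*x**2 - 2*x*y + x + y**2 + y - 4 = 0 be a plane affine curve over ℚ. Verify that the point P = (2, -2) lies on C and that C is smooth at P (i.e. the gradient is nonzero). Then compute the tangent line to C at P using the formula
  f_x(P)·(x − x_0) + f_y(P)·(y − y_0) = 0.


Tangent line at P: -3*x - 7*y - 8 = 0.

Step 1: f(2, -2) = 0, so P lies on C.
Step 2: partial derivatives
  f_x(x, y) = -4*x - 2*y + 1, f_y(x, y) = -2*x + 2*y + 1.
  f_x(P) = -3, f_y(P) = -7 (gradient nonzero, so P is smooth).
Step 3: tangent line at P: -3·(x − 2) + -7·(y − -2) = 0.
Expanding: -3*x - 7*y - 8 = 0.


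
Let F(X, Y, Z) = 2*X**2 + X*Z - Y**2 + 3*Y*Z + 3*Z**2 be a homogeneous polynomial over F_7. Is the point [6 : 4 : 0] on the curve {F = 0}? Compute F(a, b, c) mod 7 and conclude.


F(6,4,0) ≡ 0 (mod 7); P is on the curve.

Evaluate F(6, 4, 0) term-by-term (mod 7).
  2*X**2 ↦ 2·36·1·1 = 72
  X*Z ↦ 1·6·1·0 = 0
  -Y**2 ↦ -1·1·16·1 = -16
  3*Y*Z ↦ 3·1·4·0 = 0
  3*Z**2 ↦ 3·1·1·0 = 0
Sum: F(6, 4, 0) = (72) + (0) + (-16) + (0) + (0) = 56.
Reducing mod 7: 56 ≡ 0 (mod 7).
Since F(a, b, c) ≡ 0 (mod 7), P lies on the curve.


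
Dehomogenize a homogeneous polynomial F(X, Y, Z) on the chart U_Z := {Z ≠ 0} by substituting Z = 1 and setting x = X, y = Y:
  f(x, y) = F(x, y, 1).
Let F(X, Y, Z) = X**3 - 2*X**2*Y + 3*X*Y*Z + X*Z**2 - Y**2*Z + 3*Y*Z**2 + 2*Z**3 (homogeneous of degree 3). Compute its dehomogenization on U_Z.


f(x, y) = x**3 - 2*x**2*y + 3*x*y + x - y**2 + 3*y + 2

On U_Z we set Z = 1. Each monomial c·X^i·Y^j·Z^k in F becomes c·x^i·y^j·1^k = c·x^i·y^j.
Substituting Z = 1: F(X, Y, 1) = x**3 - 2*x**2*y + 3*x*y + x - y**2 + 3*y + 2.
Note: deg(f) ≤ deg(F) = 3; strict inequality happens when F is divisible by Z (lost terms).


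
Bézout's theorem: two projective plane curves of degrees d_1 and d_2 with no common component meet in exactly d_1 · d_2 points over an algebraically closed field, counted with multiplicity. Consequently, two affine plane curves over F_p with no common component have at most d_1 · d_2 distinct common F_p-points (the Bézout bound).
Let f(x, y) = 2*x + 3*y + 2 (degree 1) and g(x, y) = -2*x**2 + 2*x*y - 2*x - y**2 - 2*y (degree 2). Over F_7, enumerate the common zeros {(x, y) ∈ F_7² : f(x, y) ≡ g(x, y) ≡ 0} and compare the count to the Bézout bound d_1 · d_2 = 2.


Common zeros: {(6, 0)}; count = 1; Bézout bound = 2.

deg(f) = 1, deg(g) = 2, so Bézout bound = 2.
Scan x ∈ F_7. For each x, list the y ∈ F_7 with f(x, y) ≡ 0 and those with g(x, y) ≡ 0 (mod 7); the common zeros in that column are the intersection.
  x = 0: f ≡ 0 at y ∈ {4}; g ≡ 0 at y ∈ {0, 5}; common: ∅.
  x = 1: f ≡ 0 at y ∈ {1}; g ≡ 0 at y ∈ ∅; common: ∅.
  x = 2: f ≡ 0 at y ∈ {5}; g ≡ 0 at y ∈ ∅; common: ∅.
  x = 3: f ≡ 0 at y ∈ {2}; g ≡ 0 at y ∈ {1, 3}; common: ∅.
  x = 4: f ≡ 0 at y ∈ {6}; g ≡ 0 at y ∈ {1, 5}; common: ∅.
  x = 5: f ≡ 0 at y ∈ {3}; g ≡ 0 at y ∈ ∅; common: ∅.
  x = 6: f ≡ 0 at y ∈ {0}; g ≡ 0 at y ∈ {0, 3}; common: {0}.
Collecting: common zeros = {(6, 0)}, so the count is 1.
Comparison with the Bézout bound: 1 ≤ 2 = deg(f)·deg(g), as expected for curves with no common component (the affine F_7-count falls short of the bound because intersections may lie at infinity, over extension fields, or carry multiplicity).


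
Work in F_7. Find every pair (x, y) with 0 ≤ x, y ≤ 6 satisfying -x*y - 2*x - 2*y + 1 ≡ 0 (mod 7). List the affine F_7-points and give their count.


Affine F_7-points: {(0, 4), (1, 2), (2, 1), (3, 6), (4, 0), (6, 3)}; count = 6.

For each of the 49 pairs (x, y) ∈ F_7², evaluate f(x, y) mod 7. Record the zeros.
  x = 0: [0↦1, 1↦6, 2↦4, 3↦2, 4↦0, 5↦5, 6↦3]  zeros at y ∈ {4}
  x = 1: [0↦6, 1↦3, 2↦0, 3↦4, 4↦1, 5↦5, 6↦2]  zeros at y ∈ {2}
  x = 2: [0↦4, 1↦0, 2↦3, 3↦6, 4↦2, 5↦5, 6↦1]  zeros at y ∈ {1}
  x = 3: [0↦2, 1↦4, 2↦6, 3↦1, 4↦3, 5↦5, 6↦0]  zeros at y ∈ {6}
  x = 4: [0↦0, 1↦1, 2↦2, 3↦3, 4↦4, 5↦5, 6↦6]  zeros at y ∈ {0}
  x = 5: [0↦5, 1↦5, 2↦5, 3↦5, 4↦5, 5↦5, 6↦5]  zeros at y ∈ ∅
  x = 6: [0↦3, 1↦2, 2↦1, 3↦0, 4↦6, 5↦5, 6↦4]  zeros at y ∈ {3}
Collecting zeros: affine points = {(0, 4), (1, 2), (2, 1), (3, 6), (4, 0), (6, 3)}.
Total count |C(F_7)_aff| = 6.


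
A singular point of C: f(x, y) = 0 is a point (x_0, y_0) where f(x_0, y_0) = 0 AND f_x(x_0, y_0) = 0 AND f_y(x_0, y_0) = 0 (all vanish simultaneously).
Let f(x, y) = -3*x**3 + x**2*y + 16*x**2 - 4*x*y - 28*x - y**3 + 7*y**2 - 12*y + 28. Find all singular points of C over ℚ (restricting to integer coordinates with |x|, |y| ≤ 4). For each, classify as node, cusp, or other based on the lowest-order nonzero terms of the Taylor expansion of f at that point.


Singular points: {(2, 2)}; classification: cusp.

Compute partial derivatives:
  f_x = -9*x**2 + 2*x*y + 32*x - 4*y - 28.
  f_y = x**2 - 4*x - 3*y**2 + 14*y - 12.
Scan x_0 ∈ {−4, ..., 4}. For each x_0, f_y(x_0, y) is a polynomial in y; find its integer roots y ∈ {−4, ..., 4}, then test f_x and f at those candidates.
  x = -4: f_y(-4, y) = -3*y**2 + 14*y + 20; no integer root y with |y| ≤ 4.
  x = -3: f_y(-3, y) = -3*y**2 + 14*y + 9; no integer root y with |y| ≤ 4.
  x = -2: f_y(-2, y) = -3*y**2 + 14*y; vanishes at y ∈ {0}. (-2, 0): f_x = -128 ≠ 0.
  x = -1: f_y(-1, y) = -3*y**2 + 14*y - 7; no integer root y with |y| ≤ 4.
  x = 0: f_y(0, y) = -3*y**2 + 14*y - 12; no integer root y with |y| ≤ 4.
  x = 1: f_y(1, y) = -3*y**2 + 14*y - 15; vanishes at y ∈ {3}. (1, 3): f_x = -11 ≠ 0.
  x = 2: f_y(2, y) = -3*y**2 + 14*y - 16; vanishes at y ∈ {2}. (2, 2): f_x = 0, f = 0 — SINGULAR.
  x = 3: f_y(3, y) = -3*y**2 + 14*y - 15; vanishes at y ∈ {3}. (3, 3): f_x = -7 ≠ 0.
  x = 4: f_y(4, y) = -3*y**2 + 14*y - 12; no integer root y with |y| ≤ 4.
Only singular point on the grid: (2, 2).
Classify: substitute x = 2 + u, y = 2 + v and expand: f = -3*u**3 + u**2*v - v**3 + v**2.
No constant or linear terms (consistent with a singular point). Quadratic part: v**2. Cubic part: -3*u**3 + u**2*v - v**3.
The quadratic part v**2 is a perfect square, so there is a single (double) tangent line v = 0, i.e. y = 2. Restricting the cubic part to that line (v = 0) leaves -3*u**3 ≠ 0, so f is not divisible by v and the branch is v² ≈ 3*u**3 to lowest order — this is a cusp.
Classification: cusp.


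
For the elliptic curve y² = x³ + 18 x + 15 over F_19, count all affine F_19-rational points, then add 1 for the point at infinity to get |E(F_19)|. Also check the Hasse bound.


Affine points = {(3, 1), (3, 18), (6, 4), (6, 15), (7, 3), (7, 16), (8, 5), (8, 14), (10, 6), (10, 13), (11, 9), (11, 10), (14, 3), (14, 16), (17, 3), (17, 16)}; affine count = 16; |E(F_19)| = 17.

Discriminant check: Δ ∝ 4a³ + 27b² = 4·18³ + 27·15² = 4·5832 + 27·225 ≡ 10 (mod 19). Nonzero ⇒ E is nonsingular.
For each x ∈ F_19, compute rhs = x³ + 18·x + 15 mod 19, then count y ∈ F_19 with y² ≡ rhs.
  x = 0: rhs = 15, matching y values: none (0 points).
  x = 1: rhs = 15, matching y values: none (0 points).
  x = 2: rhs = 2, matching y values: none (0 points).
  x = 3: rhs = 1, matching y values: 1, 18 (2 points).
  x = 4: rhs = 18, matching y values: none (0 points).
  x = 5: rhs = 2, matching y values: none (0 points).
  x = 6: rhs = 16, matching y values: 4, 15 (2 points).
  x = 7: rhs = 9, matching y values: 3, 16 (2 points).
  x = 8: rhs = 6, matching y values: 5, 14 (2 points).
  x = 9: rhs = 13, matching y values: none (0 points).
  x = 10: rhs = 17, matching y values: 6, 13 (2 points).
  x = 11: rhs = 5, matching y values: 9, 10 (2 points).
  x = 12: rhs = 2, matching y values: none (0 points).
  x = 13: rhs = 14, matching y values: none (0 points).
  x = 14: rhs = 9, matching y values: 3, 16 (2 points).
  x = 15: rhs = 12, matching y values: none (0 points).
  x = 16: rhs = 10, matching y values: none (0 points).
  x = 17: rhs = 9, matching y values: 3, 16 (2 points).
  x = 18: rhs = 15, matching y values: none (0 points).
Total affine count: 16.
Full point count |E(F_19)| = 16 + 1 = 17.
Hasse bound: |17 − (19+1)| = |-3| = 3 ≤ 2√19 ≈ 8.7178 ✓.


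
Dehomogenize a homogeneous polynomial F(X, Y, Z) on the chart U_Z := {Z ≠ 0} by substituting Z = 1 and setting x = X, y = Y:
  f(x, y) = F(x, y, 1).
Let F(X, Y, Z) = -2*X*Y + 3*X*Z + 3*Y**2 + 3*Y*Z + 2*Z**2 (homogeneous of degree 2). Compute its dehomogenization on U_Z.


f(x, y) = -2*x*y + 3*x + 3*y**2 + 3*y + 2

On U_Z we set Z = 1. Each monomial c·X^i·Y^j·Z^k in F becomes c·x^i·y^j·1^k = c·x^i·y^j.
Substituting Z = 1: F(X, Y, 1) = -2*x*y + 3*x + 3*y**2 + 3*y + 2.
Note: deg(f) ≤ deg(F) = 2; strict inequality happens when F is divisible by Z (lost terms).


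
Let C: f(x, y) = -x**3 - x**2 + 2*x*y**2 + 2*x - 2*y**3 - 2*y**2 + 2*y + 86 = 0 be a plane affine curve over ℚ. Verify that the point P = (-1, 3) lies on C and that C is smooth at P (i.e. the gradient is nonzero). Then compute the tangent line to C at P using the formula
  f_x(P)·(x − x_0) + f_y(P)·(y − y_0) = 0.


Tangent line at P: 19*x - 76*y + 247 = 0.

Step 1: f(-1, 3) = 0, so P lies on C.
Step 2: partial derivatives
  f_x(x, y) = -3*x**2 - 2*x + 2*y**2 + 2, f_y(x, y) = 4*x*y - 6*y**2 - 4*y + 2.
  f_x(P) = 19, f_y(P) = -76 (gradient nonzero, so P is smooth).
Step 3: tangent line at P: 19·(x − -1) + -76·(y − 3) = 0.
Expanding: 19*x - 76*y + 247 = 0.


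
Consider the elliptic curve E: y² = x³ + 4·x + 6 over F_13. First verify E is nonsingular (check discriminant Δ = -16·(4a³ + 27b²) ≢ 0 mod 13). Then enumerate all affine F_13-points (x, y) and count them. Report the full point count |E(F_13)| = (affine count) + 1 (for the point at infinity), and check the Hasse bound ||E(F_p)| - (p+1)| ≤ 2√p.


Affine points = {(2, 3), (2, 10), (6, 5), (6, 8), (7, 0), (8, 2), (8, 11), (9, 2), (9, 11), (11, 4), (11, 9), (12, 1), (12, 12)}; affine count = 13; |E(F_13)| = 14.

Discriminant check: Δ ∝ 4a³ + 27b² = 4·4³ + 27·6² = 4·64 + 27·36 ≡ 6 (mod 13). Nonzero ⇒ E is nonsingular.
For each x ∈ F_13, compute rhs = x³ + 4·x + 6 mod 13, then count y ∈ F_13 with y² ≡ rhs.
  x = 0: rhs = 6, matching y values: none (0 points).
  x = 1: rhs = 11, matching y values: none (0 points).
  x = 2: rhs = 9, matching y values: 3, 10 (2 points).
  x = 3: rhs = 6, matching y values: none (0 points).
  x = 4: rhs = 8, matching y values: none (0 points).
  x = 5: rhs = 8, matching y values: none (0 points).
  x = 6: rhs = 12, matching y values: 5, 8 (2 points).
  x = 7: rhs = 0, matching y values: 0 (1 points).
  x = 8: rhs = 4, matching y values: 2, 11 (2 points).
  x = 9: rhs = 4, matching y values: 2, 11 (2 points).
  x = 10: rhs = 6, matching y values: none (0 points).
  x = 11: rhs = 3, matching y values: 4, 9 (2 points).
  x = 12: rhs = 1, matching y values: 1, 12 (2 points).
Total affine count: 13.
Full point count |E(F_13)| = 13 + 1 = 14.
Hasse bound: |14 − (13+1)| = |0| = 0 ≤ 2√13 ≈ 7.2111 ✓.


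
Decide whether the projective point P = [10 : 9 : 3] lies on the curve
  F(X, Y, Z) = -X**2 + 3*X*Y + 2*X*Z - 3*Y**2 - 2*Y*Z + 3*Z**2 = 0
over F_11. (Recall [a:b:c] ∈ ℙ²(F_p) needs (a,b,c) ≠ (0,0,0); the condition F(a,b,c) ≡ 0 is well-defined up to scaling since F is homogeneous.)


F(10,9,3) ≡ 4 (mod 11); P is NOT on the curve.

Evaluate F(10, 9, 3) term-by-term (mod 11).
  -X**2 ↦ -1·100·1·1 = -100
  3*X*Y ↦ 3·10·9·1 = 270
  2*X*Z ↦ 2·10·1·3 = 60
  -3*Y**2 ↦ -3·1·81·1 = -243
  -2*Y*Z ↦ -2·1·9·3 = -54
  3*Z**2 ↦ 3·1·1·9 = 27
Sum: F(10, 9, 3) = (-100) + (270) + (60) + (-243) + (-54) + (27) = -40.
Reducing mod 11: -40 ≡ 4 (mod 11).
Since F(a, b, c) ≡ 4 ≠ 0 (mod 11), P does NOT lie on the curve.


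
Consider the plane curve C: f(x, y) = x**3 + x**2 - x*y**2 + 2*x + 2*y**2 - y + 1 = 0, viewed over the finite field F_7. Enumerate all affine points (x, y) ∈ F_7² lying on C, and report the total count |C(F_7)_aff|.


Affine F_7-points: {(0, 2), (1, 2), (1, 6), (2, 3), (5, 0), (5, 2)}; count = 6.

For each of the 49 pairs (x, y) ∈ F_7², evaluate f(x, y) mod 7. Record the zeros.
  x = 0: [0↦1, 1↦2, 2↦0, 3↦2, 4↦1, 5↦4, 6↦4]  zeros at y ∈ {2}
  x = 1: [0↦5, 1↦5, 2↦0, 3↦4, 4↦3, 5↦4, 6↦0]  zeros at y ∈ {2, 6}
  x = 2: [0↦3, 1↦2, 2↦1, 3↦0, 4↦6, 5↦5, 6↦4]  zeros at y ∈ {3}
  x = 3: [0↦1, 1↦6, 2↦2, 3↦3, 4↦2, 5↦6, 6↦1]  zeros at y ∈ ∅
  x = 4: [0↦5, 1↦2, 2↦2, 3↦5, 4↦4, 5↦6, 6↦4]  zeros at y ∈ ∅
  x = 5: [0↦0, 1↦3, 2↦0, 3↦5, 4↦4, 5↦4, 6↦5]  zeros at y ∈ {0, 2}
  x = 6: [0↦6, 1↦1, 2↦2, 3↦2, 4↦1, 5↦6, 6↦3]  zeros at y ∈ ∅
Collecting zeros: affine points = {(0, 2), (1, 2), (1, 6), (2, 3), (5, 0), (5, 2)}.
Total count |C(F_7)_aff| = 6.


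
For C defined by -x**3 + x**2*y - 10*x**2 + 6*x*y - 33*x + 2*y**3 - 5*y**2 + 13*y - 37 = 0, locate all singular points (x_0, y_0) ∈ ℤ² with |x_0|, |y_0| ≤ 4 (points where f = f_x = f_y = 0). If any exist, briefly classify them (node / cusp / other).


Singular points: {(-3, 1)}; classification: cusp.

Compute partial derivatives:
  f_x = -3*x**2 + 2*x*y - 20*x + 6*y - 33.
  f_y = x**2 + 6*x + 6*y**2 - 10*y + 13.
Scan x_0 ∈ {−4, ..., 4}. For each x_0, f_y(x_0, y) is a polynomial in y; find its integer roots y ∈ {−4, ..., 4}, then test f_x and f at those candidates.
  x = -4: f_y(-4, y) = 6*y**2 - 10*y + 5; no integer root y with |y| ≤ 4.
  x = -3: f_y(-3, y) = 6*y**2 - 10*y + 4; vanishes at y ∈ {1}. (-3, 1): f_x = 0, f = 0 — SINGULAR.
  x = -2: f_y(-2, y) = 6*y**2 - 10*y + 5; no integer root y with |y| ≤ 4.
  x = -1: f_y(-1, y) = 6*y**2 - 10*y + 8; no integer root y with |y| ≤ 4.
  x = 0: f_y(0, y) = 6*y**2 - 10*y + 13; no integer root y with |y| ≤ 4.
  x = 1: f_y(1, y) = 6*y**2 - 10*y + 20; no integer root y with |y| ≤ 4.
  x = 2: f_y(2, y) = 6*y**2 - 10*y + 29; no integer root y with |y| ≤ 4.
  x = 3: f_y(3, y) = 6*y**2 - 10*y + 40; no integer root y with |y| ≤ 4.
  x = 4: f_y(4, y) = 6*y**2 - 10*y + 53; no integer root y with |y| ≤ 4.
Only singular point on the grid: (-3, 1).
Classify: substitute x = -3 + u, y = 1 + v and expand: f = -u**3 + u**2*v + 2*v**3 + v**2.
No constant or linear terms (consistent with a singular point). Quadratic part: v**2. Cubic part: -u**3 + u**2*v + 2*v**3.
The quadratic part v**2 is a perfect square, so there is a single (double) tangent line v = 0, i.e. y = 1. Restricting the cubic part to that line (v = 0) leaves -u**3 ≠ 0, so f is not divisible by v and the branch is v² ≈ u**3 to lowest order — this is a cusp.
Classification: cusp.


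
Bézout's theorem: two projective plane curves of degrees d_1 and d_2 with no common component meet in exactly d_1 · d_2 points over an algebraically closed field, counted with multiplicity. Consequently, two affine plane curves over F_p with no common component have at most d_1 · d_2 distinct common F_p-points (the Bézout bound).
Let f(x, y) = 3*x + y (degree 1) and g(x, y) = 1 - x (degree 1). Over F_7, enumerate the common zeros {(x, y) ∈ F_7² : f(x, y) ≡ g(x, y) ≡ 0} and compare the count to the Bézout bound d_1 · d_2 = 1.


Common zeros: {(1, 4)}; count = 1; Bézout bound = 1.

deg(f) = 1, deg(g) = 1, so Bézout bound = 1.
Scan x ∈ F_7. For each x, list the y ∈ F_7 with f(x, y) ≡ 0 and those with g(x, y) ≡ 0 (mod 7); the common zeros in that column are the intersection.
  x = 0: f ≡ 0 at y ∈ {0}; g ≡ 0 at y ∈ ∅; common: ∅.
  x = 1: f ≡ 0 at y ∈ {4}; g ≡ 0 at y ∈ {0, 1, 2, 3, 4, 5, 6}; common: {4}.
  x = 2: f ≡ 0 at y ∈ {1}; g ≡ 0 at y ∈ ∅; common: ∅.
  x = 3: f ≡ 0 at y ∈ {5}; g ≡ 0 at y ∈ ∅; common: ∅.
  x = 4: f ≡ 0 at y ∈ {2}; g ≡ 0 at y ∈ ∅; common: ∅.
  x = 5: f ≡ 0 at y ∈ {6}; g ≡ 0 at y ∈ ∅; common: ∅.
  x = 6: f ≡ 0 at y ∈ {3}; g ≡ 0 at y ∈ ∅; common: ∅.
Collecting: common zeros = {(1, 4)}, so the count is 1.
Comparison with the Bézout bound: 1 ≤ 1 = deg(f)·deg(g), as expected for curves with no common component (the bound is attained).


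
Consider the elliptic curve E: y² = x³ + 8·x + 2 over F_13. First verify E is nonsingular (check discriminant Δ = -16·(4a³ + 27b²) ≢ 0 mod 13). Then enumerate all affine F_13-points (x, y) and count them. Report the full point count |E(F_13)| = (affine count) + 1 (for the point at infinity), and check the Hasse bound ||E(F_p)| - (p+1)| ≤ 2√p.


Affine points = {(2, 0), (3, 1), (3, 12), (9, 6), (9, 7), (10, 4), (10, 9), (11, 2), (11, 11)}; affine count = 9; |E(F_13)| = 10.

Discriminant check: Δ ∝ 4a³ + 27b² = 4·8³ + 27·2² = 4·512 + 27·4 ≡ 11 (mod 13). Nonzero ⇒ E is nonsingular.
For each x ∈ F_13, compute rhs = x³ + 8·x + 2 mod 13, then count y ∈ F_13 with y² ≡ rhs.
  x = 0: rhs = 2, matching y values: none (0 points).
  x = 1: rhs = 11, matching y values: none (0 points).
  x = 2: rhs = 0, matching y values: 0 (1 points).
  x = 3: rhs = 1, matching y values: 1, 12 (2 points).
  x = 4: rhs = 7, matching y values: none (0 points).
  x = 5: rhs = 11, matching y values: none (0 points).
  x = 6: rhs = 6, matching y values: none (0 points).
  x = 7: rhs = 11, matching y values: none (0 points).
  x = 8: rhs = 6, matching y values: none (0 points).
  x = 9: rhs = 10, matching y values: 6, 7 (2 points).
  x = 10: rhs = 3, matching y values: 4, 9 (2 points).
  x = 11: rhs = 4, matching y values: 2, 11 (2 points).
  x = 12: rhs = 6, matching y values: none (0 points).
Total affine count: 9.
Full point count |E(F_13)| = 9 + 1 = 10.
Hasse bound: |10 − (13+1)| = |-4| = 4 ≤ 2√13 ≈ 7.2111 ✓.


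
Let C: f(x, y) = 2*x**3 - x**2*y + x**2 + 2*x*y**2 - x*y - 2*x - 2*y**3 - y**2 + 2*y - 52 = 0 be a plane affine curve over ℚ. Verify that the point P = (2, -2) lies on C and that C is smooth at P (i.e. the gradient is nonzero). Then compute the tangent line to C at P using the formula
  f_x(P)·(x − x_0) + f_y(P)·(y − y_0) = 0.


Tangent line at P: 44*x - 40*y - 168 = 0.

Step 1: f(2, -2) = 0, so P lies on C.
Step 2: partial derivatives
  f_x(x, y) = 6*x**2 - 2*x*y + 2*x + 2*y**2 - y - 2, f_y(x, y) = -x**2 + 4*x*y - x - 6*y**2 - 2*y + 2.
  f_x(P) = 44, f_y(P) = -40 (gradient nonzero, so P is smooth).
Step 3: tangent line at P: 44·(x − 2) + -40·(y − -2) = 0.
Expanding: 44*x - 40*y - 168 = 0.


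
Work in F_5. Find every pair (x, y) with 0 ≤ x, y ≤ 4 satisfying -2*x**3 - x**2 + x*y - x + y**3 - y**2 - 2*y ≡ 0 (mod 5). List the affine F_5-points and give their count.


Affine F_5-points: {(0, 0), (0, 2), (0, 4), (1, 1), (1, 4), (3, 1), (3, 2), (3, 3), (4, 2)}; count = 9.

For each of the 25 pairs (x, y) ∈ F_5², evaluate f(x, y) mod 5. Record the zeros.
  x = 0: [0↦0, 1↦3, 2↦0, 3↦2, 4↦0]  zeros at y ∈ {0, 2, 4}
  x = 1: [0↦1, 1↦0, 2↦3, 3↦1, 4↦0]  zeros at y ∈ {1, 4}
  x = 2: [0↦3, 1↦3, 2↦2, 3↦1, 4↦1]  zeros at y ∈ ∅
  x = 3: [0↦4, 1↦0, 2↦0, 3↦0, 4↦1]  zeros at y ∈ {1, 2, 3}
  x = 4: [0↦2, 1↦4, 2↦0, 3↦1, 4↦3]  zeros at y ∈ {2}
Collecting zeros: affine points = {(0, 0), (0, 2), (0, 4), (1, 1), (1, 4), (3, 1), (3, 2), (3, 3), (4, 2)}.
Total count |C(F_5)_aff| = 9.


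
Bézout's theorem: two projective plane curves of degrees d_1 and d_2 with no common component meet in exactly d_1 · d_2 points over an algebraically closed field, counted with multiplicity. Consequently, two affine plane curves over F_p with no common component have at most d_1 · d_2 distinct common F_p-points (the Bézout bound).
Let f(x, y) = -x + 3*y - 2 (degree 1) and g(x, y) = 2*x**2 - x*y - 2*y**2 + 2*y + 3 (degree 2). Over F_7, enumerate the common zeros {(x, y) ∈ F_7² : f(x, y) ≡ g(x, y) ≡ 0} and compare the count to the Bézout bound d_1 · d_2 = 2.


Common zeros: ∅; count = 0; Bézout bound = 2.

deg(f) = 1, deg(g) = 2, so Bézout bound = 2.
Scan x ∈ F_7. For each x, list the y ∈ F_7 with f(x, y) ≡ 0 and those with g(x, y) ≡ 0 (mod 7); the common zeros in that column are the intersection.
  x = 0: f ≡ 0 at y ∈ {3}; g ≡ 0 at y ∈ {4}; common: ∅.
  x = 1: f ≡ 0 at y ∈ {1}; g ≡ 0 at y ∈ ∅; common: ∅.
  x = 2: f ≡ 0 at y ∈ {6}; g ≡ 0 at y ∈ {3, 4}; common: ∅.
  x = 3: f ≡ 0 at y ∈ {4}; g ≡ 0 at y ∈ {0, 3}; common: ∅.
  x = 4: f ≡ 0 at y ∈ {2}; g ≡ 0 at y ∈ {0, 6}; common: ∅.
  x = 5: f ≡ 0 at y ∈ {0}; g ≡ 0 at y ∈ ∅; common: ∅.
  x = 6: f ≡ 0 at y ∈ {5}; g ≡ 0 at y ∈ {6}; common: ∅.
Collecting: common zeros = ∅, so the count is 0.
Comparison with the Bézout bound: 0 ≤ 2 = deg(f)·deg(g), as expected for curves with no common component (the affine F_7-count falls short of the bound because intersections may lie at infinity, over extension fields, or carry multiplicity).


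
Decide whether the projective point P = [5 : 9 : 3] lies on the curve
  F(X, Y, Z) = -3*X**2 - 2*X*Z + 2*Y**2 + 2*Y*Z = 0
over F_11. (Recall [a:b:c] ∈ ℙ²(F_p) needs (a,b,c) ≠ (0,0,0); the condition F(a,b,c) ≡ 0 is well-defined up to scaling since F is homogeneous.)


F(5,9,3) ≡ 1 (mod 11); P is NOT on the curve.

Evaluate F(5, 9, 3) term-by-term (mod 11).
  -3*X**2 ↦ -3·25·1·1 = -75
  -2*X*Z ↦ -2·5·1·3 = -30
  2*Y**2 ↦ 2·1·81·1 = 162
  2*Y*Z ↦ 2·1·9·3 = 54
Sum: F(5, 9, 3) = (-75) + (-30) + (162) + (54) = 111.
Reducing mod 11: 111 ≡ 1 (mod 11).
Since F(a, b, c) ≡ 1 ≠ 0 (mod 11), P does NOT lie on the curve.


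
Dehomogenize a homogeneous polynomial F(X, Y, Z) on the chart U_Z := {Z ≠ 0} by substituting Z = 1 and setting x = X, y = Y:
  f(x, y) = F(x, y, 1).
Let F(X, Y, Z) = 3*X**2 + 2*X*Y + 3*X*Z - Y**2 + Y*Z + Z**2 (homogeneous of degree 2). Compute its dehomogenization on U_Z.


f(x, y) = 3*x**2 + 2*x*y + 3*x - y**2 + y + 1

On U_Z we set Z = 1. Each monomial c·X^i·Y^j·Z^k in F becomes c·x^i·y^j·1^k = c·x^i·y^j.
Substituting Z = 1: F(X, Y, 1) = 3*x**2 + 2*x*y + 3*x - y**2 + y + 1.
Note: deg(f) ≤ deg(F) = 2; strict inequality happens when F is divisible by Z (lost terms).


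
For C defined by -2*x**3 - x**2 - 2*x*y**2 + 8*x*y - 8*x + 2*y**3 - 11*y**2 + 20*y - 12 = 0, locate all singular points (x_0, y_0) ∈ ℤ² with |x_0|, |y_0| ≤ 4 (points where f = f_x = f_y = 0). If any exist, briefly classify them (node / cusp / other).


Singular points: {(0, 2)}; classification: node.

Compute partial derivatives:
  f_x = -6*x**2 - 2*x - 2*y**2 + 8*y - 8.
  f_y = -4*x*y + 8*x + 6*y**2 - 22*y + 20.
Scan x_0 ∈ {−4, ..., 4}. For each x_0, f_y(x_0, y) is a polynomial in y; find its integer roots y ∈ {−4, ..., 4}, then test f_x and f at those candidates.
  x = -4: f_y(-4, y) = 6*y**2 - 6*y - 12; vanishes at y ∈ {-1, 2}. (-4, -1): f_x = -106 ≠ 0; (-4, 2): f_x = -88 ≠ 0.
  x = -3: f_y(-3, y) = 6*y**2 - 10*y - 4; vanishes at y ∈ {2}. (-3, 2): f_x = -48 ≠ 0.
  x = -2: f_y(-2, y) = 6*y**2 - 14*y + 4; vanishes at y ∈ {2}. (-2, 2): f_x = -20 ≠ 0.
  x = -1: f_y(-1, y) = 6*y**2 - 18*y + 12; vanishes at y ∈ {1, 2}. (-1, 1): f_x = -6 ≠ 0; (-1, 2): f_x = -4 ≠ 0.
  x = 0: f_y(0, y) = 6*y**2 - 22*y + 20; vanishes at y ∈ {2}. (0, 2): f_x = 0, f = 0 — SINGULAR.
  x = 1: f_y(1, y) = 6*y**2 - 26*y + 28; vanishes at y ∈ {2}. (1, 2): f_x = -8 ≠ 0.
  x = 2: f_y(2, y) = 6*y**2 - 30*y + 36; vanishes at y ∈ {2, 3}. (2, 2): f_x = -28 ≠ 0; (2, 3): f_x = -30 ≠ 0.
  x = 3: f_y(3, y) = 6*y**2 - 34*y + 44; vanishes at y ∈ {2}. (3, 2): f_x = -60 ≠ 0.
  x = 4: f_y(4, y) = 6*y**2 - 38*y + 52; vanishes at y ∈ {2}. (4, 2): f_x = -104 ≠ 0.
Only singular point on the grid: (0, 2).
Classify: substitute x = 0 + u, y = 2 + v and expand: f = -2*u**3 - u**2 - 2*u*v**2 + 2*v**3 + v**2.
No constant or linear terms (consistent with a singular point). Quadratic part: -u**2 + v**2. Cubic part: -2*u**3 - 2*u*v**2 + 2*v**3.
The quadratic part v**2 - u**2 = (v − u)(v + u) splits into two distinct linear factors, so there are two distinct tangent lines y − 2 = ±(x − 0) — this is a node (ordinary double point).
Classification: node.


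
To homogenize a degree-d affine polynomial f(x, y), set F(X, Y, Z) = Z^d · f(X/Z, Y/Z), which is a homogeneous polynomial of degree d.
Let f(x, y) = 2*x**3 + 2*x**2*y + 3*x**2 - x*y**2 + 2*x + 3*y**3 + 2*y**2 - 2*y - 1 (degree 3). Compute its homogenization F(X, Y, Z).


F(X, Y, Z) = 2*X**3 + 2*X**2*Y + 3*X**2*Z - X*Y**2 + 2*X*Z**2 + 3*Y**3 + 2*Y**2*Z - 2*Y*Z**2 - Z**3

deg(f) = 3.
Substitute x = X/Z, y = Y/Z into f, then multiply by Z^3.
  monomial 2·x^3·y^0 ↦ 2·X^3·Y^0·Z^0.
  monomial 2·x^2·y^1 ↦ 2·X^2·Y^1·Z^0.
  monomial 3·x^2·y^0 ↦ 3·X^2·Y^0·Z^1.
  monomial -1·x^1·y^2 ↦ -1·X^1·Y^2·Z^0.
  monomial 2·x^1·y^0 ↦ 2·X^1·Y^0·Z^2.
  monomial 3·x^0·y^3 ↦ 3·X^0·Y^3·Z^0.
  monomial 2·x^0·y^2 ↦ 2·X^0·Y^2·Z^1.
  monomial -2·x^0·y^1 ↦ -2·X^0·Y^1·Z^2.
  monomial -1·x^0·y^0 ↦ -1·X^0·Y^0·Z^3.
Collecting: F(X, Y, Z) = 2*X**3 + 2*X**2*Y + 3*X**2*Z - X*Y**2 + 2*X*Z**2 + 3*Y**3 + 2*Y**2*Z - 2*Y*Z**2 - Z**3.


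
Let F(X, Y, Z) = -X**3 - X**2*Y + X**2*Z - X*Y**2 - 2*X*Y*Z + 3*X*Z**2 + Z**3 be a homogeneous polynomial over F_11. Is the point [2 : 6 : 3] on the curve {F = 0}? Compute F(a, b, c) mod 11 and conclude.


F(2,6,3) ≡ 5 (mod 11); P is NOT on the curve.

Evaluate F(2, 6, 3) term-by-term (mod 11).
  -X**3 ↦ -1·8·1·1 = -8
  -X**2*Y ↦ -1·4·6·1 = -24
  X**2*Z ↦ 1·4·1·3 = 12
  -X*Y**2 ↦ -1·2·36·1 = -72
  -2*X*Y*Z ↦ -2·2·6·3 = -72
  3*X*Z**2 ↦ 3·2·1·9 = 54
  Z**3 ↦ 1·1·1·27 = 27
Sum: F(2, 6, 3) = (-8) + (-24) + (12) + (-72) + (-72) + (54) + (27) = -83.
Reducing mod 11: -83 ≡ 5 (mod 11).
Since F(a, b, c) ≡ 5 ≠ 0 (mod 11), P does NOT lie on the curve.
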